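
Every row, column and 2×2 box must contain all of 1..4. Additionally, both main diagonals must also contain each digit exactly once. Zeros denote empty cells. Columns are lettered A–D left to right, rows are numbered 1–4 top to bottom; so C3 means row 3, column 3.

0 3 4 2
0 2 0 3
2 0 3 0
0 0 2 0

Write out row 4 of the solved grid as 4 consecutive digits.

A1 = 1: row 1 has {2,3,4}; col 1 has {2}; box has {2,3}; main diagonal has {2,3} → only 1 remains.
A2 = 4: row 2 has {2,3}; col 1 has {1,2}; box has {1,2,3} → only 4 remains.
C2 = 1: row 2 has {2,3,4}; col 3 has {2,3,4}; box has {2,3,4}; anti-diagonal has {2} → only 1 remains.
B3 = 4: row 3 has {2,3}; col 2 has {2,3}; box has {2}; anti-diagonal has {1,2} → only 4 remains.
D3 = 1: row 3 has {2,3,4}; col 4 has {2,3}; box has {2,3} → only 1 remains.
A4 = 3: row 4 has {2}; col 1 has {1,2,4}; box has {2,4}; anti-diagonal has {1,2,4} → only 3 remains.
B4 = 1: row 4 has {2,3}; col 2 has {2,3,4}; box has {2,3,4} → only 1 remains.
D4 = 4: row 4 has {1,2,3}; col 4 has {1,2,3}; box has {1,2,3}; main diagonal has {1,2,3} → only 4 remains.

3124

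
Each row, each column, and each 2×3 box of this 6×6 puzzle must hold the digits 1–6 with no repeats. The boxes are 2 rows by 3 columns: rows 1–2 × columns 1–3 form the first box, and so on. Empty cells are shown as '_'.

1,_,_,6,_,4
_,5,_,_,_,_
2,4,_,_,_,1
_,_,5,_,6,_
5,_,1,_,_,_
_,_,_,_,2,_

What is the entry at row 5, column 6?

row 4, column 1 = 3: row 4 has {5,6}; col 1 has {1,2,5}; box has {2,4,5} → only 3 remains.
row 4, column 2 = 1: row 4 has {3,5,6}; col 2 has {4,5}; box has {2,3,4,5} → only 1 remains.
row 4, column 6 = 2: row 4 has {1,3,5,6}; col 6 has {1,4}; box has {1,6} → only 2 remains.
row 2, column 6 = 3: row 2 has {5}; col 6 has {1,2,4}; box has {4,6} → only 3 remains.
row 3, column 3 = 6: row 3 has {1,2,4}; col 3 has {1,5}; box has {1,2,3,4,5} → only 6 remains.
row 4, column 4 = 4: row 4 has {1,2,3,5,6}; col 4 has {6}; box has {1,2,6} → only 4 remains.
row 5, column 4 = 3: row 5 has {1,5}; col 4 has {4,6}; box has {2} → only 3 remains.
row 5, column 5 = 4: row 5 has {1,3,5}; col 5 has {2,6}; box has {2,3} → only 4 remains.
row 5, column 6 = 6: row 5 has {1,3,4,5}; col 6 has {1,2,3,4}; box has {2,3,4} → only 6 remains.

6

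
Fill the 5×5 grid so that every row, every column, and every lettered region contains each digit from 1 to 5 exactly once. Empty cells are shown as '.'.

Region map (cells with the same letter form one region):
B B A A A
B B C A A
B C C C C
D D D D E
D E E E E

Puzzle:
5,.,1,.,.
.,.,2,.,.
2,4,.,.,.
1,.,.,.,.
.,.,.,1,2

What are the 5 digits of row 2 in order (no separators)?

r1c2 = 3 (sole candidate).
r1c5 = 4 (sole candidate).
r2c1 = 4: row 2 has {2}; col 1 has {1,2,5}; region has {2,3,5} → only 4 remains.
r2c2 = 1: row 2 has {2,4}; col 2 has {3,4}; region has {2,3,4,5} → only 1 remains.
r5c1 = 3 (sole candidate).
r5c2 = 5 (sole candidate).
r5c3 = 4 (sole candidate).
r1c4 = 2 (sole candidate).
r4c2 = 2 (sole candidate).
r4c3 = 5 (sole candidate).
r4c4 = 4 (sole candidate).
r4c5 = 3 (sole candidate).
r2c5 = 5: row 2 has {1,2,4}; col 5 has {2,3,4}; region has {1,2,4} → only 5 remains.
r3c3 = 3 (sole candidate).
r3c4 = 5 (sole candidate).
r3c5 = 1 (sole candidate).
r2c4 = 3: row 2 has {1,2,4,5}; col 4 has {1,2,4,5}; region has {1,2,4,5} → only 3 remains.

41235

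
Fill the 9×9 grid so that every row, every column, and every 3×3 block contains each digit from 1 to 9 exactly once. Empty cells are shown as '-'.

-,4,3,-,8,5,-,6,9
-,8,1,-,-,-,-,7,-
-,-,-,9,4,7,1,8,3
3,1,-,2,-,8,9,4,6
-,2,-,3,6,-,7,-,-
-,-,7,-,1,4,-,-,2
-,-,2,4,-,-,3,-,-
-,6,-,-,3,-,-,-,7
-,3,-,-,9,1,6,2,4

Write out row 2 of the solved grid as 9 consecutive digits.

981623475

R1C4 = 1 (sole candidate).
R1C7 = 2 (sole candidate).
R2C4 = 6: row 2 has {1,7,8}; col 4 has {1,2,3,4,9}; box has {1,4,5,7,8,9} → only 6 remains.
R2C5 = 2: row 2 has {1,6,7,8}; col 5 has {1,3,4,6,8,9}; box has {1,4,5,6,7,8,9} → only 2 remains.
R2C6 = 3: row 2 has {1,2,6,7,8}; col 6 has {1,4,5,7,8}; box has {1,2,4,5,6,7,8,9} → only 3 remains.
R2C9 = 5: row 2 has {1,2,3,6,7,8}; col 9 has {2,3,4,6,7,9}; box has {1,2,3,6,7,8,9} → only 5 remains.
R3C2 = 5 (sole candidate).
R3C3 = 6 (sole candidate).
R4C3 = 5 (sole candidate).
R4C5 = 7 (sole candidate).
R5C6 = 9 (sole candidate).
R6C2 = 9 (sole candidate).
R6C4 = 5 (sole candidate).
R6C7 = 8 (sole candidate).
R6C8 = 3 (sole candidate).
R7C2 = 7 (sole candidate).
R7C5 = 5 (sole candidate).
R7C6 = 6 (sole candidate).
R8C4 = 8 (sole candidate).
R8C6 = 2 (sole candidate).
R8C7 = 5 (sole candidate).
R9C3 = 8 (sole candidate).
R9C4 = 7 (sole candidate).
R1C1 = 7 (sole candidate).
R2C1 = 9: row 2 has {1,2,3,5,6,7,8}; col 1 has {3,7}; box has {1,3,4,5,6,7,8} → only 9 remains.
R2C7 = 4: row 2 has {1,2,3,5,6,7,8,9}; col 7 has {1,2,3,5,6,7,8,9}; box has {1,2,3,5,6,7,8,9} → only 4 remains.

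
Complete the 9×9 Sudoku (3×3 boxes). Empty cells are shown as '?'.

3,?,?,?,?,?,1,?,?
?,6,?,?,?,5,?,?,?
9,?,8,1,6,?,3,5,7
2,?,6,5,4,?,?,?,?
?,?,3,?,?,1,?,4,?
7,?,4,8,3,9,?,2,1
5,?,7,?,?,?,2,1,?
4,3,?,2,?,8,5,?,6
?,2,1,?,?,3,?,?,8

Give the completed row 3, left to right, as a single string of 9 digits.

row 2, column 1 = 1: row 2 has {5,6}; col 1 has {2,3,4,5,7,9}; box has {3,6,8,9} → only 1 remains.
row 2, column 3 = 2: row 2 has {1,5,6}; col 3 has {1,3,4,6,7,8}; box has {1,3,6,8,9} → only 2 remains.
row 3, column 2 = 4: row 3 has {1,3,5,6,7,8,9}; col 2 has {2,3,6}; box has {1,2,3,6,8,9} → only 4 remains.
row 3, column 6 = 2: row 3 has {1,3,4,5,6,7,8,9}; col 6 has {1,3,5,8,9}; box has {1,5,6} → only 2 remains.

948162357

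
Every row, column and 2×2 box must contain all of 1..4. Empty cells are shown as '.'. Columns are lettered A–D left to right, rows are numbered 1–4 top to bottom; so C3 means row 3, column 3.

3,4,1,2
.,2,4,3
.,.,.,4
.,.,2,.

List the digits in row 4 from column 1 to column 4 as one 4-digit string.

A2 = 1: row 2 has {2,3,4}; col 1 has {3}; box has {2,3,4} → only 1 remains.
A3 = 2: row 3 has {4}; col 1 has {1,3}; box has {} → only 2 remains.
C3 = 3: row 3 has {2,4}; col 3 has {1,2,4}; box has {2,4} → only 3 remains.
A4 = 4: row 4 has {2}; col 1 has {1,2,3}; box has {2} → only 4 remains.
D4 = 1: row 4 has {2,4}; col 4 has {2,3,4}; box has {2,3,4} → only 1 remains.
B3 = 1: row 3 has {2,3,4}; col 2 has {2,4}; box has {2,4} → only 1 remains.
B4 = 3: row 4 has {1,2,4}; col 2 has {1,2,4}; box has {1,2,4} → only 3 remains.

4321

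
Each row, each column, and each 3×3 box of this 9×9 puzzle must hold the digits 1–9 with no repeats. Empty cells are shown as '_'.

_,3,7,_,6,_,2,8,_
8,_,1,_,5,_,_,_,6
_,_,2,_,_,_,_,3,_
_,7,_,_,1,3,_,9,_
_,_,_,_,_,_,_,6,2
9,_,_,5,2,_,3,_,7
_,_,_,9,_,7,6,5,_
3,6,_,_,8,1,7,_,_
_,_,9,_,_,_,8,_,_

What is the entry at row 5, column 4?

7

row 2, column 4 = 3: in row 2, 3 can only go here (every other open cell in that row sees a 3).
row 2, column 6 = 2: in row 2, 2 can only go here (every other open cell in that row sees a 2).
row 2, column 8 = 7: in row 2, 7 can only go here (every other open cell in that row sees a 7).
row 3, column 1 = 6: in row 3, 6 can only go here (every other open cell in that row sees a 6).
row 4, column 1 = 2: in row 4, 2 can only go here (every other open cell in that row sees a 2).
row 5, column 3 = 3: in row 5, 3 can only go here (every other open cell in that row sees a 3).
row 7, column 2 = 2: in row 7, 2 can only go here (every other open cell in that row sees a 2).
row 7, column 3 = 8: in row 7, 8 can only go here (every other open cell in that row sees an 8).
row 8, column 9 = 9: in row 8, 9 can only go here (every other open cell in that row sees a 9).
row 8, column 3 = 5: in row 8, 5 can only go here (every other open cell in that row sees a 5).
row 1, column 6 = 9: in row 1, 9 can only go here (every other open cell in that row sees a 9).
row 5, column 5 = 9: in row 5, 9 can only go here (every other open cell in that row sees a 9).
row 5, column 4 = 7: in row 5, 7 can only go here (every other open cell in that row sees a 7).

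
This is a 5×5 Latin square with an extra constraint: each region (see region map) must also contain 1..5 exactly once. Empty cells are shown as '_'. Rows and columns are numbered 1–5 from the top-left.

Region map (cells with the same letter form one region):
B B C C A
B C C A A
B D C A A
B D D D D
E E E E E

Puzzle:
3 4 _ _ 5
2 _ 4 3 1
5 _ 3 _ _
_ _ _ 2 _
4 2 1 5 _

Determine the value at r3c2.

1

r1c3 = 2: row 1 has {3,4,5}; col 3 has {1,3,4}; region has {3,4} → only 2 remains.
r1c4 = 1: row 1 has {2,3,4,5}; col 4 has {2,3,5}; region has {2,3,4} → only 1 remains.
r2c2 = 5: row 2 has {1,2,3,4}; col 2 has {2,4}; region has {1,2,3,4} → only 5 remains.
r3c2 = 1: row 3 has {3,5}; col 2 has {2,4,5}; region has {2} → only 1 remains.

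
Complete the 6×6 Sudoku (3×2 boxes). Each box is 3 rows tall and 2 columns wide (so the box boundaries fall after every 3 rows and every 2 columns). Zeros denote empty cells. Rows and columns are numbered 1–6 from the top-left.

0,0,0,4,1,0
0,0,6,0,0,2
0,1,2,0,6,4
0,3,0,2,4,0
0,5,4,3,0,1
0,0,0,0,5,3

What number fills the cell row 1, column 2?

row 1, column 6 = 5 (sole candidate).
row 2, column 2 = 4 (sole candidate).
row 2, column 5 = 3 (sole candidate).
row 3, column 4 = 5 (sole candidate).
row 4, column 6 = 6 (sole candidate).
row 5, column 5 = 2 (sole candidate).
row 6, column 3 = 1 (sole candidate).
row 6, column 4 = 6 (sole candidate).
row 1, column 3 = 3 (sole candidate).
row 2, column 1 = 5 (sole candidate).
row 2, column 4 = 1 (sole candidate).
row 3, column 1 = 3 (sole candidate).
row 4, column 1 = 1 (sole candidate).
row 4, column 3 = 5 (sole candidate).
row 5, column 1 = 6 (sole candidate).
row 6, column 2 = 2 (sole candidate).
row 1, column 1 = 2 (sole candidate).
row 1, column 2 = 6: row 1 has {1,2,3,4,5}; col 2 has {1,2,3,4,5}; box has {1,2,3,4,5} → only 6 remains.

6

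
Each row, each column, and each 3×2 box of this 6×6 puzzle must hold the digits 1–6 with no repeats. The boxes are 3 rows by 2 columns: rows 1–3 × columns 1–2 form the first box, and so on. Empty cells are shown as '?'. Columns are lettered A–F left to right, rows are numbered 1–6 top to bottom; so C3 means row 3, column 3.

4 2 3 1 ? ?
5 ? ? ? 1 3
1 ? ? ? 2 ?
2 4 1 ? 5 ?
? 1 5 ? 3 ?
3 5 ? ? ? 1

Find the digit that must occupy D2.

E1 = 6: row 1 has {1,2,3,4}; col 5 has {1,2,3,5}; box has {1,2,3} → only 6 remains.
F1 = 5: row 1 has {1,2,3,4,6}; col 6 has {1,3}; box has {1,2,3,6} → only 5 remains.
B2 = 6: row 2 has {1,3,5}; col 2 has {1,2,4,5}; box has {1,2,4,5} → only 6 remains.
B3 = 3: row 3 has {1,2}; col 2 has {1,2,4,5,6}; box has {1,2,4,5,6} → only 3 remains.
F3 = 4: row 3 has {1,2,3}; col 6 has {1,3,5}; box has {1,2,3,5,6} → only 4 remains.
F4 = 6: row 4 has {1,2,4,5}; col 6 has {1,3,4,5}; box has {1,3,5} → only 6 remains.
A5 = 6: row 5 has {1,3,5}; col 1 has {1,2,3,4,5}; box has {1,2,3,4,5} → only 6 remains.
F5 = 2: row 5 has {1,3,5,6}; col 6 has {1,3,4,5,6}; box has {1,3,5,6} → only 2 remains.
E6 = 4: row 6 has {1,3,5}; col 5 has {1,2,3,5,6}; box has {1,2,3,5,6} → only 4 remains.
C3 = 6: row 3 has {1,2,3,4}; col 3 has {1,3,5}; box has {1,3} → only 6 remains.
D3 = 5: row 3 has {1,2,3,4,6}; col 4 has {1}; box has {1,3,6} → only 5 remains.
D4 = 3: row 4 has {1,2,4,5,6}; col 4 has {1,5}; box has {1,5} → only 3 remains.
D5 = 4: row 5 has {1,2,3,5,6}; col 4 has {1,3,5}; box has {1,3,5} → only 4 remains.
C6 = 2: row 6 has {1,3,4,5}; col 3 has {1,3,5,6}; box has {1,3,4,5} → only 2 remains.
D6 = 6: row 6 has {1,2,3,4,5}; col 4 has {1,3,4,5}; box has {1,2,3,4,5} → only 6 remains.
C2 = 4: row 2 has {1,3,5,6}; col 3 has {1,2,3,5,6}; box has {1,3,5,6} → only 4 remains.
D2 = 2: row 2 has {1,3,4,5,6}; col 4 has {1,3,4,5,6}; box has {1,3,4,5,6} → only 2 remains.

2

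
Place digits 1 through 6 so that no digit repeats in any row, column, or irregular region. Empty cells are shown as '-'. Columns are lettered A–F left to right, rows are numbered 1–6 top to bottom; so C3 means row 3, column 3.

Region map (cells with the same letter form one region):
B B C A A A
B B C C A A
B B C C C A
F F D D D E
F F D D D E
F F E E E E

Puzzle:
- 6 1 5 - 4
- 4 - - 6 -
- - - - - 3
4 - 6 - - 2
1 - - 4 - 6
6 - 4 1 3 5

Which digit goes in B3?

E1 = 2: row 1 has {1,4,5,6}; col 5 has {3,6}; region has {3,4,5,6} → only 2 remains.
F2 = 1: row 2 has {4,6}; col 6 has {2,3,4,5,6}; region has {2,3,4,5,6} → only 1 remains.
D4 = 3: row 4 has {2,4,6}; col 4 has {1,4,5}; region has {4,6} → only 3 remains.
E5 = 5: row 5 has {1,4,6}; col 5 has {2,3,6}; region has {3,4,6} → only 5 remains.
B6 = 2: row 6 has {1,3,4,5,6}; col 2 has {4,6}; region has {1,4,6} → only 2 remains.
A1 = 3: row 1 has {1,2,4,5,6}; col 1 has {1,4,6}; region has {4,6} → only 3 remains.
D2 = 2: row 2 has {1,4,6}; col 4 has {1,3,4,5}; region has {1} → only 2 remains.
C3 = 5: row 3 has {3}; col 3 has {1,4,6}; region has {1,2} → only 5 remains.
D3 = 6: row 3 has {3,5}; col 4 has {1,2,3,4,5}; region has {1,2,5} → only 6 remains.
E3 = 4: row 3 has {3,5,6}; col 5 has {2,3,5,6}; region has {1,2,5,6} → only 4 remains.
B4 = 5: row 4 has {2,3,4,6}; col 2 has {2,4,6}; region has {1,2,4,6} → only 5 remains.
E4 = 1: row 4 has {2,3,4,5,6}; col 5 has {2,3,4,5,6}; region has {3,4,5,6} → only 1 remains.
B5 = 3: row 5 has {1,4,5,6}; col 2 has {2,4,5,6}; region has {1,2,4,5,6} → only 3 remains.
C5 = 2: row 5 has {1,3,4,5,6}; col 3 has {1,4,5,6}; region has {1,3,4,5,6} → only 2 remains.
A2 = 5: row 2 has {1,2,4,6}; col 1 has {1,3,4,6}; region has {3,4,6} → only 5 remains.
C2 = 3: row 2 has {1,2,4,5,6}; col 3 has {1,2,4,5,6}; region has {1,2,4,5,6} → only 3 remains.
A3 = 2: row 3 has {3,4,5,6}; col 1 has {1,3,4,5,6}; region has {3,4,5,6} → only 2 remains.
B3 = 1: row 3 has {2,3,4,5,6}; col 2 has {2,3,4,5,6}; region has {2,3,4,5,6} → only 1 remains.

1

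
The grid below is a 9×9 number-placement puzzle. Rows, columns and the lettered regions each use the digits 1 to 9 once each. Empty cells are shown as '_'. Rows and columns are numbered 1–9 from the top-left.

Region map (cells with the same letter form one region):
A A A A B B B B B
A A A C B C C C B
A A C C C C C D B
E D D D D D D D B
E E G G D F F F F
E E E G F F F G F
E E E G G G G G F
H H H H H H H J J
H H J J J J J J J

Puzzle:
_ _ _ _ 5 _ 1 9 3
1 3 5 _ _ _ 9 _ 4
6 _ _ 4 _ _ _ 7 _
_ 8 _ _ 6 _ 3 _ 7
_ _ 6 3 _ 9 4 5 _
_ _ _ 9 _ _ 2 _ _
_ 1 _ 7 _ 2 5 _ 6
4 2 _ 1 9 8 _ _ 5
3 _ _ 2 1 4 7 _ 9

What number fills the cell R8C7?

6

R1C4 = 8: row 1 has {1,3,5,9}; col 4 has {1,2,3,4,7,9}; region has {1,3,5,6} → only 8 remains.
R1C6 = 6: row 1 has {1,3,5,8,9}; col 6 has {2,4,8,9}; region has {1,3,4,5,7,9} → only 6 remains.
R2C4 = 6: row 2 has {1,3,4,5,9}; col 4 has {1,2,3,4,7,8,9}; region has {4,9} → only 6 remains.
R2C6 = 7: row 2 has {1,3,4,5,6,9}; col 6 has {2,4,6,8,9}; region has {4,6,9} → only 7 remains.
R3C2 = 9: row 3 has {4,6,7}; col 2 has {1,2,3,8}; region has {1,3,5,6,8} → only 9 remains.
R3C7 = 8: row 3 has {4,6,7,9}; col 7 has {1,2,3,4,5,7,9}; region has {4,6,7,9} → only 8 remains.
R3C9 = 2: row 3 has {4,6,7,8,9}; col 9 has {3,4,5,6,7,9}; region has {1,3,4,5,6,7,9} → only 2 remains.
R4C4 = 5: row 4 has {3,6,7,8}; col 4 has {1,2,3,4,6,7,8,9}; region has {3,6,7,8} → only 5 remains.
R4C6 = 1: row 4 has {3,5,6,7,8}; col 6 has {2,4,6,7,8,9}; region has {3,5,6,7,8} → only 1 remains.
R5C2 = 7: row 5 has {3,4,5,6,9}; col 2 has {1,2,3,8,9}; region has {1} → only 7 remains.
R5C5 = 2: row 5 has {3,4,5,6,7,9}; col 5 has {1,5,6,9}; region has {1,3,5,6,7,8} → only 2 remains.
R6C6 = 3: row 6 has {2,9}; col 6 has {1,2,4,6,7,8,9}; region has {2,4,5,6,9} → only 3 remains.
R8C3 = 7: row 8 has {1,2,4,5,8,9}; col 3 has {5,6}; region has {1,2,3,4,8,9} → only 7 remains.
R8C7 = 6: row 8 has {1,2,4,5,7,8,9}; col 7 has {1,2,3,4,5,7,8,9}; region has {1,2,3,4,7,8,9} → only 6 remains.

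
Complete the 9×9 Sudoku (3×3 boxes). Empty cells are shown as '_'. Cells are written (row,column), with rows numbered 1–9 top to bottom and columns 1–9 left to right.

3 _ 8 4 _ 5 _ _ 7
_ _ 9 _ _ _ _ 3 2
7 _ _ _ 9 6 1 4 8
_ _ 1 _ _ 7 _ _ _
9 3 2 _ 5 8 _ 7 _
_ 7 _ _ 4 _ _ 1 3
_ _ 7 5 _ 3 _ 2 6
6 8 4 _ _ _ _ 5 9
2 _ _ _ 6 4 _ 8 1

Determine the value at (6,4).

2

(2,6) = 1: row 2 has {2,3,9}; col 6 has {3,4,5,6,7,8}; box has {4,5,6,9} → only 1 remains.
(3,3) = 5: row 3 has {1,4,6,7,8,9}; col 3 has {1,2,4,7,8,9}; box has {3,7,8,9} → only 5 remains.
(5,9) = 4: row 5 has {2,3,5,7,8,9}; col 9 has {1,2,3,6,7,8,9}; box has {1,3,7} → only 4 remains.
(6,3) = 6: row 6 has {1,3,4,7}; col 3 has {1,2,4,5,7,8,9}; box has {1,2,3,7,9} → only 6 remains.
(7,1) = 1: row 7 has {2,3,5,6,7}; col 1 has {2,3,6,7,9}; box has {2,4,6,7,8} → only 1 remains.
(7,2) = 9: row 7 has {1,2,3,5,6,7}; col 2 has {3,7,8}; box has {1,2,4,6,7,8} → only 9 remains.
(7,5) = 8: row 7 has {1,2,3,5,6,7,9}; col 5 has {4,5,6,9}; box has {3,4,5,6} → only 8 remains.
(7,7) = 4: row 7 has {1,2,3,5,6,7,8,9}; col 7 has {1}; box has {1,2,5,6,8,9} → only 4 remains.
(8,6) = 2: row 8 has {4,5,6,8,9}; col 6 has {1,3,4,5,6,7,8}; box has {3,4,5,6,8} → only 2 remains.
(9,2) = 5: row 9 has {1,2,4,6,8}; col 2 has {3,7,8,9}; box has {1,2,4,6,7,8,9} → only 5 remains.
(9,3) = 3: row 9 has {1,2,4,5,6,8}; col 3 has {1,2,4,5,6,7,8,9}; box has {1,2,4,5,6,7,8,9} → only 3 remains.
(9,7) = 7: row 9 has {1,2,3,4,5,6,8}; col 7 has {1,4}; box has {1,2,4,5,6,8,9} → only 7 remains.
(1,5) = 2: row 1 has {3,4,5,7,8}; col 5 has {4,5,6,8,9}; box has {1,4,5,6,9} → only 2 remains.
(2,1) = 4: row 2 has {1,2,3,9}; col 1 has {1,2,3,6,7,9}; box has {3,5,7,8,9} → only 4 remains.
(2,2) = 6: row 2 has {1,2,3,4,9}; col 2 has {3,5,7,8,9}; box has {3,4,5,7,8,9} → only 6 remains.
(2,5) = 7: row 2 has {1,2,3,4,6,9}; col 5 has {2,4,5,6,8,9}; box has {1,2,4,5,6,9} → only 7 remains.
(2,7) = 5: row 2 has {1,2,3,4,6,7,9}; col 7 has {1,4,7}; box has {1,2,3,4,7,8} → only 5 remains.
(3,2) = 2: row 3 has {1,4,5,6,7,8,9}; col 2 has {3,5,6,7,8,9}; box has {3,4,5,6,7,8,9} → only 2 remains.
(3,4) = 3: row 3 has {1,2,4,5,6,7,8,9}; col 4 has {4,5}; box has {1,2,4,5,6,7,9} → only 3 remains.
(4,2) = 4: row 4 has {1,7}; col 2 has {2,3,5,6,7,8,9}; box has {1,2,3,6,7,9} → only 4 remains.
(4,5) = 3: row 4 has {1,4,7}; col 5 has {2,4,5,6,7,8,9}; box has {4,5,7,8} → only 3 remains.
(4,9) = 5: row 4 has {1,3,4,7}; col 9 has {1,2,3,4,6,7,8,9}; box has {1,3,4,7} → only 5 remains.
(5,7) = 6: row 5 has {2,3,4,5,7,8,9}; col 7 has {1,4,5,7}; box has {1,3,4,5,7} → only 6 remains.
(6,6) = 9: row 6 has {1,3,4,6,7}; col 6 has {1,2,3,4,5,6,7,8}; box has {3,4,5,7,8} → only 9 remains.
(8,5) = 1: row 8 has {2,4,5,6,8,9}; col 5 has {2,3,4,5,6,7,8,9}; box has {2,3,4,5,6,8} → only 1 remains.
(8,7) = 3: row 8 has {1,2,4,5,6,8,9}; col 7 has {1,4,5,6,7}; box has {1,2,4,5,6,7,8,9} → only 3 remains.
(9,4) = 9: row 9 has {1,2,3,4,5,6,7,8}; col 4 has {3,4,5}; box has {1,2,3,4,5,6,8} → only 9 remains.
(1,2) = 1: row 1 has {2,3,4,5,7,8}; col 2 has {2,3,4,5,6,7,8,9}; box has {2,3,4,5,6,7,8,9} → only 1 remains.
(1,7) = 9: row 1 has {1,2,3,4,5,7,8}; col 7 has {1,3,4,5,6,7}; box has {1,2,3,4,5,7,8} → only 9 remains.
(1,8) = 6: row 1 has {1,2,3,4,5,7,8,9}; col 8 has {1,2,3,4,5,7,8}; box has {1,2,3,4,5,7,8,9} → only 6 remains.
(2,4) = 8: row 2 has {1,2,3,4,5,6,7,9}; col 4 has {3,4,5,9}; box has {1,2,3,4,5,6,7,9} → only 8 remains.
(4,1) = 8: row 4 has {1,3,4,5,7}; col 1 has {1,2,3,4,6,7,9}; box has {1,2,3,4,6,7,9} → only 8 remains.
(4,7) = 2: row 4 has {1,3,4,5,7,8}; col 7 has {1,3,4,5,6,7,9}; box has {1,3,4,5,6,7} → only 2 remains.
(4,8) = 9: row 4 has {1,2,3,4,5,7,8}; col 8 has {1,2,3,4,5,6,7,8}; box has {1,2,3,4,5,6,7} → only 9 remains.
(5,4) = 1: row 5 has {2,3,4,5,6,7,8,9}; col 4 has {3,4,5,8,9}; box has {3,4,5,7,8,9} → only 1 remains.
(6,1) = 5: row 6 has {1,3,4,6,7,9}; col 1 has {1,2,3,4,6,7,8,9}; box has {1,2,3,4,6,7,8,9} → only 5 remains.
(6,4) = 2: row 6 has {1,3,4,5,6,7,9}; col 4 has {1,3,4,5,8,9}; box has {1,3,4,5,7,8,9} → only 2 remains.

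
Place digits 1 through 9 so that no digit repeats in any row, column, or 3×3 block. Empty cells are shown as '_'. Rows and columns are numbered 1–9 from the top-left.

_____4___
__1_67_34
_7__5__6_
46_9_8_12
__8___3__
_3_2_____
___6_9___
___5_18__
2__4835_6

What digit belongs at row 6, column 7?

6

row 2, column 4 = 8 (sole candidate).
row 3, column 6 = 2 (sole candidate).
row 4, column 7 = 7 (sole candidate).
row 4, column 3 = 5 (sole candidate).
row 4, column 5 = 3 (sole candidate).
row 3, column 3 = 4 (hidden single in row 3).
row 5, column 2 = 2 (hidden single in row 5).
row 5, column 6 = 6 (hidden single in row 5).
row 6, column 6 = 5 (sole candidate).
row 2, column 7 = 2 (hidden single in row 2).
row 1, column 3 = 2 (hidden single in row 1).
row 1, column 1 = 6 (hidden single in row 1).
row 1, column 4 = 3 (hidden single in row 1).
row 3, column 4 = 1 (sole candidate).
row 3, column 7 = 9 (sole candidate).
row 3, column 9 = 8 (sole candidate).
row 5, column 4 = 7 (sole candidate).
row 6, column 9 = 9 (sole candidate).
row 1, column 5 = 9 (sole candidate).
row 1, column 7 = 1 (sole candidate).
row 3, column 1 = 3 (sole candidate).
row 5, column 9 = 5 (sole candidate).
row 6, column 3 = 7 (sole candidate).
row 7, column 3 = 3 (sole candidate).
row 7, column 7 = 4 (sole candidate).
row 9, column 3 = 9 (sole candidate).
row 9, column 8 = 7 (sole candidate).
row 1, column 8 = 5 (sole candidate).
row 1, column 9 = 7 (sole candidate).
row 5, column 8 = 4 (sole candidate).
row 6, column 1 = 1 (sole candidate).
row 6, column 5 = 4 (sole candidate).
row 6, column 7 = 6: row 6 has {1,2,3,4,5,7,9}; col 7 has {1,2,3,4,5,7,8,9}; box has {1,2,3,4,5,7,9} → only 6 remains.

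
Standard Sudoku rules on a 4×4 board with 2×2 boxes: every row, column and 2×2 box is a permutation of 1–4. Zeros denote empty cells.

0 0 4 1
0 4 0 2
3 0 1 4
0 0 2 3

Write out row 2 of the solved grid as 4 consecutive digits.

R1C1 = 2: row 1 has {1,4}; col 1 has {3}; box has {4} → only 2 remains.
R1C2 = 3: row 1 has {1,2,4}; col 2 has {4}; box has {2,4} → only 3 remains.
R2C1 = 1: row 2 has {2,4}; col 1 has {2,3}; box has {2,3,4} → only 1 remains.
R2C3 = 3: row 2 has {1,2,4}; col 3 has {1,2,4}; box has {1,2,4} → only 3 remains.

1432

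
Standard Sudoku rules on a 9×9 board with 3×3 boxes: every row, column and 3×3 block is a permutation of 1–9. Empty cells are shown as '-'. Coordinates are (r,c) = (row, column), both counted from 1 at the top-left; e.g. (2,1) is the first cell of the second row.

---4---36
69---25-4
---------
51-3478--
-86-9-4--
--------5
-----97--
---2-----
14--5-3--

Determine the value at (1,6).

(1,7) = 9 (hidden single in row 1).
(3,4) = 9 (hidden single in row 3).
(4,8) = 6 (hidden single in row 4).
(7,8) = 4 (hidden single in row 7).
(8,6) = 4 (hidden single in row 8).
(5,4) = 5 (hidden single in column 4).
(5,6) = 1 (sole candidate).
(6,5) = 2 (hidden single in column 5).
(6,7) = 1 (sole candidate).
(8,7) = 6 (sole candidate).
(3,7) = 2 (sole candidate).
(7,2) = 6 (hidden single in column 2).
(7,3) = 5 (hidden single in row 7).
(8,8) = 5 (hidden single in row 8).
(1,2) = 2 (hidden single in column 2).
(1,6) = 5: in row 1, 5 can only go here (every other open cell in that row sees a 5).

5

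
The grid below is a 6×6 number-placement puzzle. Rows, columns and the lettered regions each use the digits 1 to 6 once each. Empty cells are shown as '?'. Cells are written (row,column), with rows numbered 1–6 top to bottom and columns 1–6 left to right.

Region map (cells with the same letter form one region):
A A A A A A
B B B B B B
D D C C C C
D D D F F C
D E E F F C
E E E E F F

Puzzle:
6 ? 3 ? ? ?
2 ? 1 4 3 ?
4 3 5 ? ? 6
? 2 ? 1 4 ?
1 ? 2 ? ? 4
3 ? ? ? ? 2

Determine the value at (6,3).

(2,6) = 5 (sole candidate).
(3,4) = 2 (sole candidate).
(3,5) = 1 (sole candidate).
(4,1) = 5 (sole candidate).
(4,3) = 6 (sole candidate).
(4,6) = 3 (sole candidate).
(6,3) = 4: row 6 has {2,3}; col 3 has {1,2,3,5,6}; region has {2,3} → only 4 remains.

4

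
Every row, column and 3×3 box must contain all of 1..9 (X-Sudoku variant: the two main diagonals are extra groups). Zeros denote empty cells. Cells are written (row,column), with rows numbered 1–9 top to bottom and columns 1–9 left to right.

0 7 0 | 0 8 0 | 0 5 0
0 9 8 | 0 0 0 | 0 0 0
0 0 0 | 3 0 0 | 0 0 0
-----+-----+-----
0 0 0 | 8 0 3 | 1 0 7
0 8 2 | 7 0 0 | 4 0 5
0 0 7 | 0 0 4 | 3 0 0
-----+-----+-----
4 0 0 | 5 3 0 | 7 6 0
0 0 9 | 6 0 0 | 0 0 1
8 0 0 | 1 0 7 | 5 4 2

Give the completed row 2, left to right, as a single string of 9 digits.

298415673

(5,8) = 9: row 5 has {2,4,5,7,8}; col 8 has {4,5,6}; box has {1,3,4,5,7} → only 9 remains.
(7,3) = 1: row 7 has {3,4,5,6,7}; col 3 has {2,7,8,9}; box has {4,8,9}; anti-diagonal has {3,8} → only 1 remains.
(8,7) = 8: row 8 has {1,6,9}; col 7 has {1,3,4,5,7}; box has {1,2,4,5,6,7} → only 8 remains.
(8,8) = 3: row 8 has {1,6,8,9}; col 8 has {4,5,6,9}; box has {1,2,4,5,6,7,8}; main diagonal has {2,4,7,8,9} → only 3 remains.
(9,5) = 9: row 9 has {1,2,4,5,7,8}; col 5 has {3,8}; box has {1,3,5,6,7} → only 9 remains.
(4,8) = 2: row 4 has {1,3,7,8}; col 8 has {3,4,5,6,9}; box has {1,3,4,5,7,9} → only 2 remains.
(5,5) = 6: row 5 has {2,4,5,7,8,9}; col 5 has {3,8,9}; box has {3,4,7,8}; main diagonal has {2,3,4,7,8,9}; anti-diagonal has {1,3,8} → only 6 remains.
(5,6) = 1: row 5 has {2,4,5,6,7,8,9}; col 6 has {3,4,7}; box has {3,4,6,7,8} → only 1 remains.
(6,8) = 8: row 6 has {3,4,7}; col 8 has {2,3,4,5,6,9}; box has {1,2,3,4,5,7,9} → only 8 remains.
(6,9) = 6: row 6 has {3,4,7,8}; col 9 has {1,2,5,7}; box has {1,2,3,4,5,7,8,9} → only 6 remains.
(7,2) = 2: row 7 has {1,3,4,5,6,7}; col 2 has {7,8,9}; box has {1,4,8,9} → only 2 remains.
(7,6) = 8: row 7 has {1,2,3,4,5,6,7}; col 6 has {1,3,4,7}; box has {1,3,5,6,7,9} → only 8 remains.
(7,9) = 9: row 7 has {1,2,3,4,5,6,7,8}; col 9 has {1,2,5,6,7}; box has {1,2,3,4,5,6,7,8} → only 9 remains.
(8,2) = 5: row 8 has {1,3,6,8,9}; col 2 has {2,7,8,9}; box has {1,2,4,8,9}; anti-diagonal has {1,3,6,8} → only 5 remains.
(8,6) = 2: row 8 has {1,3,5,6,8,9}; col 6 has {1,3,4,7,8}; box has {1,3,5,6,7,8,9} → only 2 remains.
(1,1) = 1: row 1 has {5,7,8}; col 1 has {4,8}; box has {7,8,9}; main diagonal has {2,3,4,6,7,8,9} → only 1 remains.
(1,9) = 4: row 1 has {1,5,7,8}; col 9 has {1,2,5,6,7,9}; box has {5}; anti-diagonal has {1,3,5,6,8} → only 4 remains.
(2,8) = 7: row 2 has {8,9}; col 8 has {2,3,4,5,6,8,9}; box has {4,5}; anti-diagonal has {1,3,4,5,6,8} → only 7 remains.
(2,9) = 3: row 2 has {7,8,9}; col 9 has {1,2,4,5,6,7,9}; box has {4,5,7} → only 3 remains.
(3,3) = 5: row 3 has {3}; col 3 has {1,2,7,8,9}; box has {1,7,8,9}; main diagonal has {1,2,3,4,6,7,8,9} → only 5 remains.
(3,8) = 1: row 3 has {3,5}; col 8 has {2,3,4,5,6,7,8,9}; box has {3,4,5,7} → only 1 remains.
(3,9) = 8: row 3 has {1,3,5}; col 9 has {1,2,3,4,5,6,7,9}; box has {1,3,4,5,7} → only 8 remains.
(4,5) = 5: row 4 has {1,2,3,7,8}; col 5 has {3,6,8,9}; box has {1,3,4,6,7,8} → only 5 remains.
(5,1) = 3: row 5 has {1,2,4,5,6,7,8,9}; col 1 has {1,4,8}; box has {2,7,8} → only 3 remains.
(6,2) = 1: row 6 has {3,4,6,7,8}; col 2 has {2,5,7,8,9}; box has {2,3,7,8} → only 1 remains.
(6,5) = 2: row 6 has {1,3,4,6,7,8}; col 5 has {3,5,6,8,9}; box has {1,3,4,5,6,7,8} → only 2 remains.
(8,1) = 7: row 8 has {1,2,3,5,6,8,9}; col 1 has {1,3,4,8}; box has {1,2,4,5,8,9} → only 7 remains.
(8,5) = 4: row 8 has {1,2,3,5,6,7,8,9}; col 5 has {2,3,5,6,8,9}; box has {1,2,3,5,6,7,8,9} → only 4 remains.
(2,5) = 1: row 2 has {3,7,8,9}; col 5 has {2,3,4,5,6,8,9}; box has {3,8} → only 1 remains.
(3,5) = 7: row 3 has {1,3,5,8}; col 5 has {1,2,3,4,5,6,8,9}; box has {1,3,8} → only 7 remains.
(6,4) = 9: row 6 has {1,2,3,4,6,7,8}; col 4 has {1,3,5,6,7,8}; box has {1,2,3,4,5,6,7,8}; anti-diagonal has {1,3,4,5,6,7,8} → only 9 remains.
(1,4) = 2: row 1 has {1,4,5,7,8}; col 4 has {1,3,5,6,7,8,9}; box has {1,3,7,8} → only 2 remains.
(2,4) = 4: row 2 has {1,3,7,8,9}; col 4 has {1,2,3,5,6,7,8,9}; box has {1,2,3,7,8} → only 4 remains.
(3,7) = 2: row 3 has {1,3,5,7,8}; col 7 has {1,3,4,5,7,8}; box has {1,3,4,5,7,8}; anti-diagonal has {1,3,4,5,6,7,8,9} → only 2 remains.
(6,1) = 5: row 6 has {1,2,3,4,6,7,8,9}; col 1 has {1,3,4,7,8}; box has {1,2,3,7,8} → only 5 remains.
(2,7) = 6: row 2 has {1,3,4,7,8,9}; col 7 has {1,2,3,4,5,7,8}; box has {1,2,3,4,5,7,8} → only 6 remains.
(3,1) = 6: row 3 has {1,2,3,5,7,8}; col 1 has {1,3,4,5,7,8}; box has {1,5,7,8,9} → only 6 remains.
(3,2) = 4: row 3 has {1,2,3,5,6,7,8}; col 2 has {1,2,5,7,8,9}; box has {1,5,6,7,8,9} → only 4 remains.
(3,6) = 9: row 3 has {1,2,3,4,5,6,7,8}; col 6 has {1,2,3,4,7,8}; box has {1,2,3,4,7,8} → only 9 remains.
(4,1) = 9: row 4 has {1,2,3,5,7,8}; col 1 has {1,3,4,5,6,7,8}; box has {1,2,3,5,7,8} → only 9 remains.
(4,2) = 6: row 4 has {1,2,3,5,7,8,9}; col 2 has {1,2,4,5,7,8,9}; box has {1,2,3,5,7,8,9} → only 6 remains.
(4,3) = 4: row 4 has {1,2,3,5,6,7,8,9}; col 3 has {1,2,5,7,8,9}; box has {1,2,3,5,6,7,8,9} → only 4 remains.
(9,2) = 3: row 9 has {1,2,4,5,7,8,9}; col 2 has {1,2,4,5,6,7,8,9}; box has {1,2,4,5,7,8,9} → only 3 remains.
(9,3) = 6: row 9 has {1,2,3,4,5,7,8,9}; col 3 has {1,2,4,5,7,8,9}; box has {1,2,3,4,5,7,8,9} → only 6 remains.
(1,3) = 3: row 1 has {1,2,4,5,7,8}; col 3 has {1,2,4,5,6,7,8,9}; box has {1,4,5,6,7,8,9} → only 3 remains.
(1,6) = 6: row 1 has {1,2,3,4,5,7,8}; col 6 has {1,2,3,4,7,8,9}; box has {1,2,3,4,7,8,9} → only 6 remains.
(1,7) = 9: row 1 has {1,2,3,4,5,6,7,8}; col 7 has {1,2,3,4,5,6,7,8}; box has {1,2,3,4,5,6,7,8} → only 9 remains.
(2,1) = 2: row 2 has {1,3,4,6,7,8,9}; col 1 has {1,3,4,5,6,7,8,9}; box has {1,3,4,5,6,7,8,9} → only 2 remains.
(2,6) = 5: row 2 has {1,2,3,4,6,7,8,9}; col 6 has {1,2,3,4,6,7,8,9}; box has {1,2,3,4,6,7,8,9} → only 5 remains.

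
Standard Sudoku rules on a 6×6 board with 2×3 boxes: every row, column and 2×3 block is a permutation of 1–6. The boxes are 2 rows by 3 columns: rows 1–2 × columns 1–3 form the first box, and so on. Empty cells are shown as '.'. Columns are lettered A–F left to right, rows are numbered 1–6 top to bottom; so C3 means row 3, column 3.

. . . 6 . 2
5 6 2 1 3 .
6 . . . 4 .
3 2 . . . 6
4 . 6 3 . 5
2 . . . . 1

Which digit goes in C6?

A1 = 1 (sole candidate).
E1 = 5 (sole candidate).
F2 = 4 (sole candidate).
F3 = 3 (sole candidate).
D4 = 5 (sole candidate).
E4 = 1 (sole candidate).
B5 = 1 (sole candidate).
E5 = 2 (sole candidate).
D6 = 4 (sole candidate).
E6 = 6 (sole candidate).
B3 = 5 (sole candidate).
C3 = 1 (sole candidate).
D3 = 2 (sole candidate).
C4 = 4 (sole candidate).
B6 = 3 (sole candidate).
C6 = 5: row 6 has {1,2,3,4,6}; col 3 has {1,2,4,6}; box has {1,2,3,4,6} → only 5 remains.

5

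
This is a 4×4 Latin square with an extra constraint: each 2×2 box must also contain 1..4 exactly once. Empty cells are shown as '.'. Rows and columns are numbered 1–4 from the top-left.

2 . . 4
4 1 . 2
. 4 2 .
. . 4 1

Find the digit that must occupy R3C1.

1

R1C2 = 3 (sole candidate).
R1C3 = 1 (sole candidate).
R2C3 = 3 (sole candidate).
R3C4 = 3 (sole candidate).
R4C1 = 3 (sole candidate).
R4C2 = 2 (sole candidate).
R3C1 = 1: row 3 has {2,3,4}; col 1 has {2,3,4}; box has {2,3,4} → only 1 remains.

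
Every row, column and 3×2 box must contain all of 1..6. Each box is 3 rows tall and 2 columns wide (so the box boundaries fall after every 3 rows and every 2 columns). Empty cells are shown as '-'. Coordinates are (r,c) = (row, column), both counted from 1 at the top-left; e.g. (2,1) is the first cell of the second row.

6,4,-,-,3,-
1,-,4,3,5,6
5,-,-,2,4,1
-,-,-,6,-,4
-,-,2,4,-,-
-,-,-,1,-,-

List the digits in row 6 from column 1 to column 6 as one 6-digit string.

(1,4) = 5: row 1 has {3,4,6}; col 4 has {1,2,3,4,6}; box has {2,3,4} → only 5 remains.
(1,6) = 2: row 1 has {3,4,5,6}; col 6 has {1,4,6}; box has {1,3,4,5,6} → only 2 remains.
(2,2) = 2: row 2 has {1,3,4,5,6}; col 2 has {4}; box has {1,4,5,6} → only 2 remains.
(3,2) = 3: row 3 has {1,2,4,5}; col 2 has {2,4}; box has {1,2,4,5,6} → only 3 remains.
(3,3) = 6: row 3 has {1,2,3,4,5}; col 3 has {2,4}; box has {2,3,4,5} → only 6 remains.
(5,1) = 3: row 5 has {2,4}; col 1 has {1,5,6}; box has {} → only 3 remains.
(5,6) = 5: row 5 has {2,3,4}; col 6 has {1,2,4,6}; box has {4} → only 5 remains.
(6,6) = 3: row 6 has {1}; col 6 has {1,2,4,5,6}; box has {4,5} → only 3 remains.
(1,3) = 1: row 1 has {2,3,4,5,6}; col 3 has {2,4,6}; box has {2,3,4,5,6} → only 1 remains.
(4,1) = 2: row 4 has {4,6}; col 1 has {1,3,5,6}; box has {3} → only 2 remains.
(4,5) = 1: row 4 has {2,4,6}; col 5 has {3,4,5}; box has {3,4,5} → only 1 remains.
(5,5) = 6: row 5 has {2,3,4,5}; col 5 has {1,3,4,5}; box has {1,3,4,5} → only 6 remains.
(6,1) = 4: row 6 has {1,3}; col 1 has {1,2,3,5,6}; box has {2,3} → only 4 remains.
(6,3) = 5: row 6 has {1,3,4}; col 3 has {1,2,4,6}; box has {1,2,4,6} → only 5 remains.
(6,5) = 2: row 6 has {1,3,4,5}; col 5 has {1,3,4,5,6}; box has {1,3,4,5,6} → only 2 remains.
(4,2) = 5: row 4 has {1,2,4,6}; col 2 has {2,3,4}; box has {2,3,4} → only 5 remains.
(4,3) = 3: row 4 has {1,2,4,5,6}; col 3 has {1,2,4,5,6}; box has {1,2,4,5,6} → only 3 remains.
(5,2) = 1: row 5 has {2,3,4,5,6}; col 2 has {2,3,4,5}; box has {2,3,4,5} → only 1 remains.
(6,2) = 6: row 6 has {1,2,3,4,5}; col 2 has {1,2,3,4,5}; box has {1,2,3,4,5} → only 6 remains.

465123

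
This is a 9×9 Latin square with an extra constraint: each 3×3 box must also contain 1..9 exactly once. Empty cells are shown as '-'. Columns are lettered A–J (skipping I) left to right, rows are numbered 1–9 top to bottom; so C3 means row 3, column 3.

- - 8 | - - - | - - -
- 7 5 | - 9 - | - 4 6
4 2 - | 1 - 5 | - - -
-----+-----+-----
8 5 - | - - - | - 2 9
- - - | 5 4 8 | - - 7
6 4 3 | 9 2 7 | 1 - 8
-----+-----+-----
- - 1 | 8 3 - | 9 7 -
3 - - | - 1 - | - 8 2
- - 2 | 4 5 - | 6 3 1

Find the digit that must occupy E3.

8

A2 = 1 (sole candidate).
H3 = 9 (sole candidate).
J3 = 3 (sole candidate).
C4 = 7 (sole candidate).
E4 = 6 (sole candidate).
C5 = 9 (sole candidate).
G5 = 3 (sole candidate).
H5 = 6 (sole candidate).
H6 = 5 (sole candidate).
A7 = 5 (sole candidate).
B7 = 6 (sole candidate).
F7 = 2 (sole candidate).
J7 = 4 (sole candidate).
B8 = 9 (sole candidate).
C8 = 4 (sole candidate).
F8 = 6 (sole candidate).
G8 = 5 (sole candidate).
A9 = 7 (sole candidate).
B9 = 8 (sole candidate).
F9 = 9 (sole candidate).
A1 = 9 (sole candidate).
B1 = 3 (sole candidate).
E1 = 7 (sole candidate).
F1 = 4 (sole candidate).
G1 = 2 (sole candidate).
H1 = 1 (sole candidate).
J1 = 5 (sole candidate).
F2 = 3 (sole candidate).
G2 = 8 (sole candidate).
C3 = 6 (sole candidate).
E3 = 8: row 3 has {1,2,3,4,5,6,9}; col 5 has {1,2,3,4,5,6,7,9}; box has {1,3,4,5,7,9} → only 8 remains.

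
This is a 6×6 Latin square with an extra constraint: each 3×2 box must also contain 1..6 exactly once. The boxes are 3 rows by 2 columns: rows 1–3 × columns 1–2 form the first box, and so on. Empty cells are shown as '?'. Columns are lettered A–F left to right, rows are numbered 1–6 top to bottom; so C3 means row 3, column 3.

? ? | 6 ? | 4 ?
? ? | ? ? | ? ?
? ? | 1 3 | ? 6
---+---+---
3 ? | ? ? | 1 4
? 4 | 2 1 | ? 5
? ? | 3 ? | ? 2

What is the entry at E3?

2

C4 = 5: row 4 has {1,3,4}; col 3 has {1,2,3,6}; box has {1,2,3} → only 5 remains.
D4 = 6: row 4 has {1,3,4,5}; col 4 has {1,3}; box has {1,2,3,5} → only 6 remains.
A5 = 6: row 5 has {1,2,4,5}; col 1 has {3}; box has {3,4} → only 6 remains.
E5 = 3: row 5 has {1,2,4,5,6}; col 5 has {1,4}; box has {1,2,4,5} → only 3 remains.
D6 = 4: row 6 has {2,3}; col 4 has {1,3,6}; box has {1,2,3,5,6} → only 4 remains.
E6 = 6: row 6 has {2,3,4}; col 5 has {1,3,4}; box has {1,2,3,4,5} → only 6 remains.
C2 = 4: row 2 has {}; col 3 has {1,2,3,5,6}; box has {1,3,6} → only 4 remains.
B4 = 2: row 4 has {1,3,4,5,6}; col 2 has {4}; box has {3,4,6} → only 2 remains.
B3 = 5: row 3 has {1,3,6}; col 2 has {2,4}; box has {} → only 5 remains.
E3 = 2: row 3 has {1,3,5,6}; col 5 has {1,3,4,6}; box has {4,6} → only 2 remains.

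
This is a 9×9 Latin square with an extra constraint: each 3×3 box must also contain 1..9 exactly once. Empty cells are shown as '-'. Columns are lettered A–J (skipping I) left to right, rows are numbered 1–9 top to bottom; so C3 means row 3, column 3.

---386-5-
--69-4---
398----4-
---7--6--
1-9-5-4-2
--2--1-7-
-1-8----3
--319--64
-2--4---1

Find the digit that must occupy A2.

D5 = 6 (sole candidate).
D6 = 4 (sole candidate).
E6 = 3 (sole candidate).
D9 = 5 (sole candidate).
D3 = 2 (sole candidate).
E4 = 2 (sole candidate).
F5 = 8 (sole candidate).
H5 = 3 (sole candidate).
C9 = 7 (sole candidate).
F9 = 3 (sole candidate).
F4 = 9 (sole candidate).
B5 = 7 (sole candidate).
B1 = 4 (sole candidate).
C1 = 1 (sole candidate).
B2 = 5 (sole candidate).
B8 = 8 (sole candidate).
B4 = 3 (sole candidate).
B6 = 6 (sole candidate).
A8 = 5 (sole candidate).
A6 = 8 (sole candidate).
C7 = 4 (sole candidate).
A4 = 4 (sole candidate).
C4 = 5 (sole candidate).
J4 = 8 (sole candidate).
J2 = 7 (sole candidate).
G3 = 1 (sole candidate).
J3 = 6 (sole candidate).
H4 = 1 (sole candidate).
J1 = 9 (sole candidate).
A2 = 2: row 2 has {4,5,6,7,9}; col 1 has {1,3,4,5,8}; box has {1,3,4,5,6,8,9} → only 2 remains.

2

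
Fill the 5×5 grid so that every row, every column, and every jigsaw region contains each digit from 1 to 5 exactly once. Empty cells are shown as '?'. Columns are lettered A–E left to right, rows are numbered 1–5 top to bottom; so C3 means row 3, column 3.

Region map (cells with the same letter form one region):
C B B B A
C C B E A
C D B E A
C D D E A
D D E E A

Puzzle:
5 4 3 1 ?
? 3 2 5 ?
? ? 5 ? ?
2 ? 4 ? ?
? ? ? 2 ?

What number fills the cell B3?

E1 = 2: row 1 has {1,3,4,5}; col 5 has {}; region has {} → only 2 remains.
D4 = 3: row 4 has {2,4}; col 4 has {1,2,5}; region has {2,5} → only 3 remains.
C5 = 1: row 5 has {2}; col 3 has {2,3,4,5}; region has {2,3,5} → only 1 remains.
D3 = 4: row 3 has {5}; col 4 has {1,2,3,5}; region has {1,2,3,5} → only 4 remains.
A5 = 3: row 5 has {1,2}; col 1 has {2,5}; region has {4} → only 3 remains.
B5 = 5: row 5 has {1,2,3}; col 2 has {3,4}; region has {3,4} → only 5 remains.
E5 = 4: row 5 has {1,2,3,5}; col 5 has {2}; region has {2} → only 4 remains.
E2 = 1: row 2 has {2,3,5}; col 5 has {2,4}; region has {2,4} → only 1 remains.
A3 = 1: row 3 has {4,5}; col 1 has {2,3,5}; region has {2,3,5} → only 1 remains.
B3 = 2: row 3 has {1,4,5}; col 2 has {3,4,5}; region has {3,4,5} → only 2 remains.

2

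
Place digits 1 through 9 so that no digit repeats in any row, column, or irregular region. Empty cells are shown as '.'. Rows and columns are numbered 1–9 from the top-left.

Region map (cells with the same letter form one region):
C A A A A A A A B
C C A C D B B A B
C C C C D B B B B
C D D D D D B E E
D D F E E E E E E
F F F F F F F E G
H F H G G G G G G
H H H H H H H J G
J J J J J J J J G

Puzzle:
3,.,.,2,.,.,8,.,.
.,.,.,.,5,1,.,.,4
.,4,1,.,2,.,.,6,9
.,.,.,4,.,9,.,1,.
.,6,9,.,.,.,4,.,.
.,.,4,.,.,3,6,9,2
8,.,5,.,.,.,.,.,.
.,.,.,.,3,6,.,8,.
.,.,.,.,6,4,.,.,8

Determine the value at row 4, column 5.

row 7, column 6 = 7 (sole candidate).
row 1, column 6 = 5 (sole candidate).
row 1, column 9 = 7 (sole candidate).
row 3, column 6 = 8 (sole candidate).
row 5, column 6 = 2 (sole candidate).
row 1, column 3 = 6 (sole candidate).
row 1, column 8 = 4 (sole candidate).
row 7, column 8 = 3 (sole candidate).
row 2, column 8 = 7 (sole candidate).
row 5, column 8 = 5 (sole candidate).
row 5, column 9 = 3 (sole candidate).
row 9, column 8 = 2 (sole candidate).
row 2, column 3 = 3 (sole candidate).
row 2, column 7 = 2 (sole candidate).
row 4, column 9 = 6 (sole candidate).
row 7, column 9 = 1 (sole candidate).
row 8, column 9 = 5 (sole candidate).
row 9, column 3 = 7 (sole candidate).
row 4, column 3 = 8 (sole candidate).
row 4, column 5 = 7: row 4 has {1,4,6,8,9}; col 5 has {2,3,5,6}; region has {2,4,5,6,8,9} → only 7 remains.

7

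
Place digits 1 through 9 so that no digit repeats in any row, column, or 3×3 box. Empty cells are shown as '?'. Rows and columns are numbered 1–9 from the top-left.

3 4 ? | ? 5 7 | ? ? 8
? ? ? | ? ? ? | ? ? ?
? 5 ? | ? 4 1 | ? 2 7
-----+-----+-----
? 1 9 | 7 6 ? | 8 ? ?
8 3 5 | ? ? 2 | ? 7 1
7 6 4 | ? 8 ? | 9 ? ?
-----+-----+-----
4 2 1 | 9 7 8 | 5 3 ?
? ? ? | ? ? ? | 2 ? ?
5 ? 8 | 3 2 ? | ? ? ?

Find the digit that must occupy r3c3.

6

r3c3 = 6: row 3 has {1,2,4,5,7}; col 3 has {1,4,5,8,9}; box has {3,4,5} → only 6 remains.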